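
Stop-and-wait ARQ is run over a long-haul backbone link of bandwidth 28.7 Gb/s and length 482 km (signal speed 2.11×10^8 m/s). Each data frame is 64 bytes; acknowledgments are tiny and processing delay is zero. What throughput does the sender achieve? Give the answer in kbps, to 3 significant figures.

t_tx = L/R = 512/28700000000 = 1.78397e-08 s.
t_prop = 482000/211000000 = 0.00228436 s; RTT = 0.00456872 s.
Cycle = t_tx + RTT = 0.00456874 s.
Throughput = L / cycle = 512 / 0.00456874 = 112 kbps.

112 kbps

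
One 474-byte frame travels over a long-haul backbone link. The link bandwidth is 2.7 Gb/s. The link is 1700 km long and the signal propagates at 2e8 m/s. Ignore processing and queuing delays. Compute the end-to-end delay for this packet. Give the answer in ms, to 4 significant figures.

8.501 ms

L = 474 × 8 = 3792 bits.
Transmission delay = L/R = 3792 / 2700000000 = 0.00140444 ms.
Propagation delay = d/s = 1700000 m / 200000000 m/s = 8.5 ms.
Total = 8.501 ms.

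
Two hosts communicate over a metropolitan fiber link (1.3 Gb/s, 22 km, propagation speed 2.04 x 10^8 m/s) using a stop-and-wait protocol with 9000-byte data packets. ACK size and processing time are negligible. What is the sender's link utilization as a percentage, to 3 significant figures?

20.4 %

t_tx = L/R = 72000/1300000000 = 5.53846e-05 s.
t_prop = 22000/204000000 = 0.000107843 s; RTT = 0.000215686 s.
Cycle = t_tx + RTT = 0.000271071 s.
Utilization = t_tx / cycle = 5.53846e-05/0.000271071 = 20.4 %.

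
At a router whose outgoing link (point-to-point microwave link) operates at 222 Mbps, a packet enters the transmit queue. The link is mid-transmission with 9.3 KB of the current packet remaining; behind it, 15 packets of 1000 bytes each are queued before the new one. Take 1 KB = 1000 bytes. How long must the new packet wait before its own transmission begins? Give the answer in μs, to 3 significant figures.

Each queued packet: L/R = 8000/222000000 = 36.036 μs.
15 queued → 540.541 μs.
Plus remaining 74400 bits of current packet: 335.135 μs.
Queuing delay = 876 μs.

876 μs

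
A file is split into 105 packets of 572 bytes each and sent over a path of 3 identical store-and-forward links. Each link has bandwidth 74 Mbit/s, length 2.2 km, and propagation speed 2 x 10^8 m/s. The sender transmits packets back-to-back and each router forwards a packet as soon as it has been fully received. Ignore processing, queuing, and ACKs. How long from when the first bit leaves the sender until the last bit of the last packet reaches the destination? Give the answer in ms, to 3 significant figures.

6.65 ms

Per-hop transmission t_tx = L/R = 4576/74000000 = 0.0618378 ms.
Per-hop propagation t_prop = 2200/200000000 = 0.011 ms.
Pipeline fill: first packet needs 3·t_tx to clear all hops; remaining 104 packets each add one t_tx.
Total = (3+105-1)·t_tx + 3·t_prop = 107·0.0618378 + 3·0.011 = 6.65 ms.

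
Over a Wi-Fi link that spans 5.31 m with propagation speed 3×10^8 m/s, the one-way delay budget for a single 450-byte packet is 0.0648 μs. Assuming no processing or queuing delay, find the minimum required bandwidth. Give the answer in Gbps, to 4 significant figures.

76.43 Gbps

L = 3600 bits.
Propagation delay = 5.31 / 300000000 = 0.0177 μs.
Transmission budget = 0.0648 − 0.0177 = 0.0471 μs.
R ≥ L / t_tx = 3600 bits / 4.71e-08 s = 76.43 Gbps.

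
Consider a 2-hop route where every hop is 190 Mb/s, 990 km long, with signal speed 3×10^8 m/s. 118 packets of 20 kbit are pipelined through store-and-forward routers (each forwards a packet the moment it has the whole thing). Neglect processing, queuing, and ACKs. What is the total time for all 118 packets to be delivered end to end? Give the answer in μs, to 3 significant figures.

Per-hop transmission t_tx = L/R = 20000/190000000 = 105.263 μs.
Per-hop propagation t_prop = 990000/300000000 = 3300 μs.
Pipeline fill: first packet needs 2·t_tx to clear all hops; remaining 117 packets each add one t_tx.
Total = (2+118-1)·t_tx + 2·t_prop = 119·105.263 + 2·3300 = 19100 μs.

19100 μs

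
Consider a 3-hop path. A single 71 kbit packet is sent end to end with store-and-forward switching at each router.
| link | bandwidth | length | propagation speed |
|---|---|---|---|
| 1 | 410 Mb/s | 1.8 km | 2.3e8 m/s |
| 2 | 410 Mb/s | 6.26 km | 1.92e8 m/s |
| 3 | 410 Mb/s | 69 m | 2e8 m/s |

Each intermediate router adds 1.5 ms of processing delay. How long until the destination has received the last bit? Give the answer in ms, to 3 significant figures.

3.56 ms

L = 71000 bits.
Transmission delay per hop = L/R = 71000/410000000 = 0.173171 ms; 3 hops → 0.519512 ms.
Propagation delays (d/s per hop): 0.00782609, 0.0326042, 0.000345 ms; sum = 0.0407753 ms.
Processing at 2 router(s): 2 × 1.5 ms = 3 ms.
End-to-end = 3.56 ms.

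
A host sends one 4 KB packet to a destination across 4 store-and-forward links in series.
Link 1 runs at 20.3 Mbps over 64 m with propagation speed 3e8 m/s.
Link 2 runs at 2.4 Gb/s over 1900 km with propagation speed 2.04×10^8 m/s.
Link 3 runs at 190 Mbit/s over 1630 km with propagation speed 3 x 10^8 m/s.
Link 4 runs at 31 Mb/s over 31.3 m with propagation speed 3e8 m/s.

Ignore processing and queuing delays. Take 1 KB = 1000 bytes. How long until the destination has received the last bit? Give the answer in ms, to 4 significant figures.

17.54 ms

L = 32000 bits.
Transmission delays (L/R per hop): 1.57635, 0.0133333, 0.168421, 1.03226 ms; sum = 2.79037 ms.
Propagation delays (d/s per hop): 0.000213333, 9.31373, 5.43333, 0.000104333 ms; sum = 14.7474 ms.
End-to-end = 17.54 ms.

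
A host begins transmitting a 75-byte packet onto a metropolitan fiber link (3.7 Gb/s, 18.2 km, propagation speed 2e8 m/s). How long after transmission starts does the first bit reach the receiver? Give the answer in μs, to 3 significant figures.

First bit experiences only propagation delay: d/s = 18200/200000000 = 91.0 μs.

91.0 μs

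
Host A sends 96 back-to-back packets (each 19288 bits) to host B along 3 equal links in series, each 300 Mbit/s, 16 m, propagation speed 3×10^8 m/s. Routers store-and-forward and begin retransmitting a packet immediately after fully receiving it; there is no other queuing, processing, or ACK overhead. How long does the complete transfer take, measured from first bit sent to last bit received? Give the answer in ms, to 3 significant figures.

Per-hop transmission t_tx = L/R = 19288/300000000 = 0.0642933 ms.
Per-hop propagation t_prop = 16/300000000 = 5.33333e-05 ms.
Pipeline fill: first packet needs 3·t_tx to clear all hops; remaining 95 packets each add one t_tx.
Total = (3+96-1)·t_tx + 3·t_prop = 98·0.0642933 + 3·5.33333e-05 = 6.30 ms.

6.30 ms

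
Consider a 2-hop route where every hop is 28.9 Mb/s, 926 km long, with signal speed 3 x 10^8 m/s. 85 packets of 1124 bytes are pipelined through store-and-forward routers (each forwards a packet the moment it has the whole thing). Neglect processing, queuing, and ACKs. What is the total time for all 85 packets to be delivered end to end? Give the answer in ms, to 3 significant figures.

Per-hop transmission t_tx = L/R = 8992/28900000 = 0.311142 ms.
Per-hop propagation t_prop = 926000/300000000 = 3.08667 ms.
Pipeline fill: first packet needs 2·t_tx to clear all hops; remaining 84 packets each add one t_tx.
Total = (2+85-1)·t_tx + 2·t_prop = 86·0.311142 + 2·3.08667 = 32.9 ms.

32.9 ms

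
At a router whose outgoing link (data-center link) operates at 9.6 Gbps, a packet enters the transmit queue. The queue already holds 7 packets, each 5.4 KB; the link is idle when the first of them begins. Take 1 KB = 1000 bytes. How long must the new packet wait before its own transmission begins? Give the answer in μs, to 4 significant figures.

Each queued packet: L/R = 43200/9600000000 = 4.5 μs.
7 queued → 31.5 μs.
Queuing delay = 31.50 μs.

31.50 μs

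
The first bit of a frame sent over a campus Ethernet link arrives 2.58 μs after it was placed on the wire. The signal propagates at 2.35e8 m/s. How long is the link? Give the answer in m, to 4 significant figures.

d = s × t_prop = 235000000 × 2.58e-06 = 606.3 m.

606.3 m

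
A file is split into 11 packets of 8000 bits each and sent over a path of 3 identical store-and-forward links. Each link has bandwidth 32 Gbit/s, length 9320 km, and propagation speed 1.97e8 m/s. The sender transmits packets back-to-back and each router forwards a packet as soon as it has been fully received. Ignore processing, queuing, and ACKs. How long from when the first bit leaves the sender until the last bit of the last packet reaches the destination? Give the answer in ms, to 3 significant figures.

142 ms

Per-hop transmission t_tx = L/R = 8000/32000000000 = 0.00025 ms.
Per-hop propagation t_prop = 9320000/197000000 = 47.3096 ms.
Pipeline fill: first packet needs 3·t_tx to clear all hops; remaining 10 packets each add one t_tx.
Total = (3+11-1)·t_tx + 3·t_prop = 13·0.00025 + 3·47.3096 = 142 ms.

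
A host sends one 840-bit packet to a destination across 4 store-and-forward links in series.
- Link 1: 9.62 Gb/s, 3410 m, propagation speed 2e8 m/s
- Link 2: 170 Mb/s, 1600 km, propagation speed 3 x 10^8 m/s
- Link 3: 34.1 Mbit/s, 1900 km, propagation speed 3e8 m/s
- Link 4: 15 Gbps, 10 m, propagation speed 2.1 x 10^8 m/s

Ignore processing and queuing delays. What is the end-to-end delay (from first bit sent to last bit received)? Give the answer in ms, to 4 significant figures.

Transmission delays (L/R per hop): 8.73181e-05, 0.00494118, 0.0246334, 5.6e-05 ms; sum = 0.0297179 ms.
Propagation delays (d/s per hop): 0.01705, 5.33333, 6.33333, 4.7619e-05 ms; sum = 11.6838 ms.
End-to-end = 11.71 ms.

11.71 ms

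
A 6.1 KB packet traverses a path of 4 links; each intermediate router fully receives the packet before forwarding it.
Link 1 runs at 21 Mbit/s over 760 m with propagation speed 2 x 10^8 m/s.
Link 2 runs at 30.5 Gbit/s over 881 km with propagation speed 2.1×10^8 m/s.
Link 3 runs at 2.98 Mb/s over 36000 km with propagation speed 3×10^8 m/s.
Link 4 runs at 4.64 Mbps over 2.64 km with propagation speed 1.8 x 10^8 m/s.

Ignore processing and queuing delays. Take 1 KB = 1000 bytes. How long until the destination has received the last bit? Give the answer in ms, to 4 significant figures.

L = 48800 bits.
Transmission delays (L/R per hop): 2.32381, 0.0016, 16.3758, 10.5172 ms; sum = 29.2185 ms.
Propagation delays (d/s per hop): 0.0038, 4.19524, 120, 0.0146667 ms; sum = 124.214 ms.
End-to-end = 153.4 ms.

153.4 ms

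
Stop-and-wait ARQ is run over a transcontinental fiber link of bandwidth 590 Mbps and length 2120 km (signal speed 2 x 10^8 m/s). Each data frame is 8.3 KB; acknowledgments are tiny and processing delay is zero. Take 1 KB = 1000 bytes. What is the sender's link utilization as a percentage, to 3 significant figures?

t_tx = L/R = 66400/590000000 = 0.000112542 s.
t_prop = 2120000/200000000 = 0.0106 s; RTT = 0.0212 s.
Cycle = t_tx + RTT = 0.0213125 s.
Utilization = t_tx / cycle = 0.000112542/0.0213125 = 0.528 %.

0.528 %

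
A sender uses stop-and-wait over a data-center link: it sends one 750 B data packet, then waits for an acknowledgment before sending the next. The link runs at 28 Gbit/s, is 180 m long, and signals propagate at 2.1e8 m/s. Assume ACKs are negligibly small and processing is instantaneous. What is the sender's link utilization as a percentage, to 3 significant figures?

t_tx = L/R = 6000/28000000000 = 2.14286e-07 s.
t_prop = 180/210000000 = 8.57143e-07 s; RTT = 1.71429e-06 s.
Cycle = t_tx + RTT = 1.92857e-06 s.
Utilization = t_tx / cycle = 2.14286e-07/1.92857e-06 = 11.1 %.

11.1 %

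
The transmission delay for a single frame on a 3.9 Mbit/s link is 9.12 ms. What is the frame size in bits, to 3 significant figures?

L = R × t_tx = 3900000 b/s × 0.00912 s = 35568 bits.

35600 bits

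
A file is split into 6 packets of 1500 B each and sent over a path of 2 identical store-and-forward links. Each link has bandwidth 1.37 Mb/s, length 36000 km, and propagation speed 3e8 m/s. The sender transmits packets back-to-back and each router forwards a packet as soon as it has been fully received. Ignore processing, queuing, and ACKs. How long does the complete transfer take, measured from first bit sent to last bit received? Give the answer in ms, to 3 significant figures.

Per-hop transmission t_tx = L/R = 12000/1370000 = 8.75912 ms.
Per-hop propagation t_prop = 36000000/300000000 = 120 ms.
Pipeline fill: first packet needs 2·t_tx to clear all hops; remaining 5 packets each add one t_tx.
Total = (2+6-1)·t_tx + 2·t_prop = 7·8.75912 + 2·120 = 301 ms.

301 ms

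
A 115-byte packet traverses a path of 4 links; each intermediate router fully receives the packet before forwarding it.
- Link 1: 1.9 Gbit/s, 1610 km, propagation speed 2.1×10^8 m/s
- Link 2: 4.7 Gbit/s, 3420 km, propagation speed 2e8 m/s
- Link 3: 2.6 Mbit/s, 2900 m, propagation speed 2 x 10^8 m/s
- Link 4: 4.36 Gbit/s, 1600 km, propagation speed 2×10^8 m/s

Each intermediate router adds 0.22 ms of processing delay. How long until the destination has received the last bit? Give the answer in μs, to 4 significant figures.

L = 115 × 8 = 920 bits.
Transmission delays (L/R per hop): 0.484211, 0.195745, 353.846, 0.211009 μs; sum = 354.737 μs.
Propagation delays (d/s per hop): 7666.67, 17100, 14.5, 8000 μs; sum = 32781.2 μs.
Processing at 3 router(s): 3 × 0.22 ms = 660 μs.
End-to-end = 33800 μs.

33800 μs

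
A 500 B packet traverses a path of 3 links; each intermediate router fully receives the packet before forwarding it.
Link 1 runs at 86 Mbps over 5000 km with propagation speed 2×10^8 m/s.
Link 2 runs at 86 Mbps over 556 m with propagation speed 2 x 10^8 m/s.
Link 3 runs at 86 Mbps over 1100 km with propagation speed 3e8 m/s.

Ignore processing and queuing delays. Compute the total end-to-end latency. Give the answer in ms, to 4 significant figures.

L = 500 × 8 = 4000 bits.
Transmission delay per hop = L/R = 4000/86000000 = 0.0465116 ms; 3 hops → 0.139535 ms.
Propagation delays (d/s per hop): 25, 0.00278, 3.66667 ms; sum = 28.6694 ms.
End-to-end = 28.81 ms.

28.81 ms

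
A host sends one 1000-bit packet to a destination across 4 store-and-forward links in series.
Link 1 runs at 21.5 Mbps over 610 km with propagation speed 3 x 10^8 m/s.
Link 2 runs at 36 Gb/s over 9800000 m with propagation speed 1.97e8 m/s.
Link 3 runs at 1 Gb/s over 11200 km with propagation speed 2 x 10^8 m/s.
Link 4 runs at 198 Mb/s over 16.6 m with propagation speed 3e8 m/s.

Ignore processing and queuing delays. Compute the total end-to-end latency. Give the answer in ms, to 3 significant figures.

108 ms

Transmission delays (L/R per hop): 0.0465116, 2.77778e-05, 0.001, 0.00505051 ms; sum = 0.0525899 ms.
Propagation delays (d/s per hop): 2.03333, 49.7462, 56, 5.53333e-05 ms; sum = 107.78 ms.
End-to-end = 108 ms.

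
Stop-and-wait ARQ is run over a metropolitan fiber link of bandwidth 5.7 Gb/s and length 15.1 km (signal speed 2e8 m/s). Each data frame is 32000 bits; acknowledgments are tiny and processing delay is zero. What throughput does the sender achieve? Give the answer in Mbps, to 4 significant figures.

t_tx = L/R = 32000/5700000000 = 5.61404e-06 s.
t_prop = 15100/200000000 = 7.55e-05 s; RTT = 0.000151 s.
Cycle = t_tx + RTT = 0.000156614 s.
Throughput = L / cycle = 32000 / 0.000156614 = 204.3 Mbps.

204.3 Mbps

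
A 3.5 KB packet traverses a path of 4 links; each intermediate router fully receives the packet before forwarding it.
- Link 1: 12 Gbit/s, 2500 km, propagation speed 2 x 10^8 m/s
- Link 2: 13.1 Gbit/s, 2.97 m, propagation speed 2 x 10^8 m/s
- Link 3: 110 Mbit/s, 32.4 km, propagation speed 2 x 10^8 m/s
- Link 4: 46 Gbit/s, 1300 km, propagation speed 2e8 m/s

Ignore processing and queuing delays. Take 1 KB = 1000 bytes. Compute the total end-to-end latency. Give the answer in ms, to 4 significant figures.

19.42 ms

L = 28000 bits.
Transmission delays (L/R per hop): 0.00233333, 0.0021374, 0.254545, 0.000608696 ms; sum = 0.259625 ms.
Propagation delays (d/s per hop): 12.5, 1.485e-05, 0.162, 6.5 ms; sum = 19.162 ms.
End-to-end = 19.42 ms.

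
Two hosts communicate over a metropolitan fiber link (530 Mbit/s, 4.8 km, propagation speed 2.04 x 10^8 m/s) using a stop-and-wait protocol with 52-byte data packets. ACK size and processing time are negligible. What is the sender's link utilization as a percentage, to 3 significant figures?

1.64 %

t_tx = L/R = 416/530000000 = 7.84906e-07 s.
t_prop = 4800/204000000 = 2.35294e-05 s; RTT = 4.70588e-05 s.
Cycle = t_tx + RTT = 4.78437e-05 s.
Utilization = t_tx / cycle = 7.84906e-07/4.78437e-05 = 1.64 %.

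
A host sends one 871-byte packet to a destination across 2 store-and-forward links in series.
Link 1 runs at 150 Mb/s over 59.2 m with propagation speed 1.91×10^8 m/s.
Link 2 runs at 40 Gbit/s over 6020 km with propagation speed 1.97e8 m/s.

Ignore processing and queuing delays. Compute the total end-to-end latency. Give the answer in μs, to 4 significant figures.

L = 871 × 8 = 6968 bits.
Transmission delays (L/R per hop): 46.4533, 0.1742 μs; sum = 46.6275 μs.
Propagation delays (d/s per hop): 0.309948, 30558.4 μs; sum = 30558.7 μs.
End-to-end = 30610 μs.

30610 μs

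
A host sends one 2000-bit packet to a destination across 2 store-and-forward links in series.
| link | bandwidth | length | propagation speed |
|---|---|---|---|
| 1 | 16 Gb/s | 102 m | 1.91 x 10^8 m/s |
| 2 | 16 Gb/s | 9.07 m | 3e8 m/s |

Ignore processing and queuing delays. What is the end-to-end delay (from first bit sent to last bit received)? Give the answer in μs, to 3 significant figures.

Transmission delay per hop = L/R = 2000/16000000000 = 0.125 μs; 2 hops → 0.25 μs.
Propagation delays (d/s per hop): 0.534031, 0.0302333 μs; sum = 0.564265 μs.
End-to-end = 0.814 μs.

0.814 μs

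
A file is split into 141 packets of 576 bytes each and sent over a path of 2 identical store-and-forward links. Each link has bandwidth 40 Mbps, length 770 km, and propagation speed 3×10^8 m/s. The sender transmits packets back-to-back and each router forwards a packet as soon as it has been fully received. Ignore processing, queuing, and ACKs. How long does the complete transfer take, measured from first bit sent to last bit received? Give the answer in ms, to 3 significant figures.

21.5 ms

Per-hop transmission t_tx = L/R = 4608/40000000 = 0.1152 ms.
Per-hop propagation t_prop = 770000/300000000 = 2.56667 ms.
Pipeline fill: first packet needs 2·t_tx to clear all hops; remaining 140 packets each add one t_tx.
Total = (2+141-1)·t_tx + 2·t_prop = 142·0.1152 + 2·2.56667 = 21.5 ms.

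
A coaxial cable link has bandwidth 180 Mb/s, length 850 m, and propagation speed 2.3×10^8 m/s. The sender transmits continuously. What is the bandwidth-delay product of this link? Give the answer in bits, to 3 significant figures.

Propagation delay = 850 / 2.3e+08 = 3.69565e-06 s.
BDP = R × t_prop = 180000000 × 3.69565e-06 = 665.217 bits.

665 bits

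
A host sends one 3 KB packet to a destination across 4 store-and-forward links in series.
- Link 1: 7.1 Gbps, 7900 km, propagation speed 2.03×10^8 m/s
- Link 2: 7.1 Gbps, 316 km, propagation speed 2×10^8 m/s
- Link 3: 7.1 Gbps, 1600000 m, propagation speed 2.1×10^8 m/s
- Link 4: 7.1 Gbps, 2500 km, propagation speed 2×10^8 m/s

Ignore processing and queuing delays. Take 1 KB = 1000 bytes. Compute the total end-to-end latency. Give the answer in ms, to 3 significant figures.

L = 24000 bits.
Transmission delay per hop = L/R = 24000/7100000000 = 0.00338028 ms; 4 hops → 0.0135211 ms.
Propagation delays (d/s per hop): 38.9163, 1.58, 7.61905, 12.5 ms; sum = 60.6153 ms.
End-to-end = 60.6 ms.

60.6 ms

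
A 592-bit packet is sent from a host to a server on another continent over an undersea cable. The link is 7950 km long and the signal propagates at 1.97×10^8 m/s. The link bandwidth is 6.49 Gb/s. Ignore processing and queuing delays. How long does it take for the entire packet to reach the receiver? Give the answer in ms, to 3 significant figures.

Transmission delay = L/R = 592 / 6490000000 = 9.12173e-05 ms.
Propagation delay = d/s = 7950000 m / 197000000 m/s = 40.3553 ms.
Total = 40.4 ms.

40.4 ms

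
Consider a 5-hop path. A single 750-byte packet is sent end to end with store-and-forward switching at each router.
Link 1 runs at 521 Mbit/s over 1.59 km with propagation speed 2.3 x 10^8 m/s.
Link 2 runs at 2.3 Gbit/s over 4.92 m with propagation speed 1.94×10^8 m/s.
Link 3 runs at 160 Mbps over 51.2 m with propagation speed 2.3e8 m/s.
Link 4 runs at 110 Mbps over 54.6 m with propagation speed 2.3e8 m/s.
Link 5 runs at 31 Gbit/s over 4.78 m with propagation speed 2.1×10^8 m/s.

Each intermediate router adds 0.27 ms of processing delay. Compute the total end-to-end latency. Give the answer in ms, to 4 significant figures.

1.194 ms

L = 750 × 8 = 6000 bits.
Transmission delays (L/R per hop): 0.0115163, 0.0026087, 0.0375, 0.0545455, 0.000193548 ms; sum = 0.106364 ms.
Propagation delays (d/s per hop): 0.00691304, 2.53608e-05, 0.000222609, 0.000237391, 2.27619e-05 ms; sum = 0.00742117 ms.
Processing at 4 router(s): 4 × 0.27 ms = 1.08 ms.
End-to-end = 1.194 ms.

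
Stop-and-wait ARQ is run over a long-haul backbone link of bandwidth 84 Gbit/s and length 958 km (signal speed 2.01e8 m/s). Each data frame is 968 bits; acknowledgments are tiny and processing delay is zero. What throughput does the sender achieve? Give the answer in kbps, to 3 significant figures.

102 kbps

t_tx = L/R = 968/84000000000 = 1.15238e-08 s.
t_prop = 958000/2.01e+08 = 0.00476617 s; RTT = 0.00953234 s.
Cycle = t_tx + RTT = 0.00953235 s.
Throughput = L / cycle = 968 / 0.00953235 = 102 kbps.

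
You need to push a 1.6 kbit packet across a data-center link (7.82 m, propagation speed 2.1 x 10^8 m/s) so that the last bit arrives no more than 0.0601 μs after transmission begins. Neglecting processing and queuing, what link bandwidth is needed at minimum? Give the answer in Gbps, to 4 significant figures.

Propagation delay = 7.82 / 210000000 = 0.0372381 μs.
Transmission budget = 0.0601 − 0.0372381 = 0.0228619 μs.
R ≥ L / t_tx = 1600 bits / 2.28619e-08 s = 69.99 Gbps.

69.99 Gbps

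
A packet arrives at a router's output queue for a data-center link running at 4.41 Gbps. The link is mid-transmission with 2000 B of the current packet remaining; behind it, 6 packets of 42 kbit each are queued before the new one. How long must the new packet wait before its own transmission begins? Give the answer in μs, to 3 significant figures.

Each queued packet: L/R = 42000/4410000000 = 9.52381 μs.
6 queued → 57.1429 μs.
Plus remaining 16000 bits of current packet: 3.62812 μs.
Queuing delay = 60.8 μs.

60.8 μs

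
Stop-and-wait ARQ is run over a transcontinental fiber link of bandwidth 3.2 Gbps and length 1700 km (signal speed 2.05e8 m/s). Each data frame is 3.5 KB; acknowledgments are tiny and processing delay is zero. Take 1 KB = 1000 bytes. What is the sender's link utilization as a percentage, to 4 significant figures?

0.05273 %

t_tx = L/R = 28000/3200000000 = 8.75e-06 s.
t_prop = 1700000/2.05e+08 = 0.00829268 s; RTT = 0.0165854 s.
Cycle = t_tx + RTT = 0.0165941 s.
Utilization = t_tx / cycle = 8.75e-06/0.0165941 = 0.05273 %.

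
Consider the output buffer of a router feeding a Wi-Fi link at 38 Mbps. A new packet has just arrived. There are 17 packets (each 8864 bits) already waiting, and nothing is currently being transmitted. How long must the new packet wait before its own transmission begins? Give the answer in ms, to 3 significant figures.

3.97 ms

Each queued packet: L/R = 8864/38000000 = 0.233263 ms.
17 queued → 3.96547 ms.
Queuing delay = 3.97 ms.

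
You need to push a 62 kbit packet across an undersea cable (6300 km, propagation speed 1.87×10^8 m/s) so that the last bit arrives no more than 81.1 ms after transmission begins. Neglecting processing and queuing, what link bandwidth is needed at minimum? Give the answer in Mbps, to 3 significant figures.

Propagation delay = 6300000 / 187000000 = 33.6898 ms.
Transmission budget = 81.1 − 33.6898 = 47.4102 ms.
R ≥ L / t_tx = 62000 bits / 0.0474102 s = 1.31 Mbps.

1.31 Mbps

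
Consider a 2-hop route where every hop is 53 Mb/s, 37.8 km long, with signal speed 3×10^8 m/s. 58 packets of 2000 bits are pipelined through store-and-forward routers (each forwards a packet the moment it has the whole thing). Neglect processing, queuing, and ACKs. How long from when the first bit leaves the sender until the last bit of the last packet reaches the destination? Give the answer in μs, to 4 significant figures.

Per-hop transmission t_tx = L/R = 2000/53000000 = 37.7358 μs.
Per-hop propagation t_prop = 37800/300000000 = 126 μs.
Pipeline fill: first packet needs 2·t_tx to clear all hops; remaining 57 packets each add one t_tx.
Total = (2+58-1)·t_tx + 2·t_prop = 59·37.7358 + 2·126 = 2478 μs.

2478 μs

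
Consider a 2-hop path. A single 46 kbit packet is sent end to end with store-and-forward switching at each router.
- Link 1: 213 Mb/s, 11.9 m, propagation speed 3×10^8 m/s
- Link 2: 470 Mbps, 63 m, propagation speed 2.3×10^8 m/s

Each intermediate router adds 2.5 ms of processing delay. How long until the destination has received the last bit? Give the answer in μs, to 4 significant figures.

L = 46000 bits.
Transmission delays (L/R per hop): 215.962, 97.8723 μs; sum = 313.835 μs.
Propagation delays (d/s per hop): 0.0396667, 0.273913 μs; sum = 0.31358 μs.
Processing at 1 router(s): 1 × 2.5 ms = 2500 μs.
End-to-end = 2814 μs.

2814 μs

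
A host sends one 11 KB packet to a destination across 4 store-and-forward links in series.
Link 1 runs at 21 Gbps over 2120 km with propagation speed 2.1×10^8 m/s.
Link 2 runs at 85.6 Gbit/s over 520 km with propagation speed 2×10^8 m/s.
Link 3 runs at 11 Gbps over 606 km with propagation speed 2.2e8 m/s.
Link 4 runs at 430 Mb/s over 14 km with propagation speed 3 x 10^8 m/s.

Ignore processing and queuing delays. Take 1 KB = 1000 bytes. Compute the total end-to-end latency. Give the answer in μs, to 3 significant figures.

L = 88000 bits.
Transmission delays (L/R per hop): 4.19048, 1.02804, 8, 204.651 μs; sum = 217.87 μs.
Propagation delays (d/s per hop): 10095.2, 2600, 2754.55, 46.6667 μs; sum = 15496.5 μs.
End-to-end = 15700 μs.

15700 μs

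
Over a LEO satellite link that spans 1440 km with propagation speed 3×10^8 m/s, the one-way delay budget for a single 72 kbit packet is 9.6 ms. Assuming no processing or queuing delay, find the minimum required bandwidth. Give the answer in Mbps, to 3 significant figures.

15.0 Mbps

Propagation delay = 1440000 / 300000000 = 4.8 ms.
Transmission budget = 9.6 − 4.8 = 4.8 ms.
R ≥ L / t_tx = 72000 bits / 0.0048 s = 15.0 Mbps.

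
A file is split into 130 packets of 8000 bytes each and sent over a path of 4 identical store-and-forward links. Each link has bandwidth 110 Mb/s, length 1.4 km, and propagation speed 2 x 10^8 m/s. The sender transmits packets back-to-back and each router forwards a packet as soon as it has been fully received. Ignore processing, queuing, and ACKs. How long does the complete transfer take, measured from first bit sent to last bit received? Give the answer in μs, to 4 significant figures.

77410 μs

Per-hop transmission t_tx = L/R = 64000/110000000 = 581.818 μs.
Per-hop propagation t_prop = 1400/200000000 = 7 μs.
Pipeline fill: first packet needs 4·t_tx to clear all hops; remaining 129 packets each add one t_tx.
Total = (4+130-1)·t_tx + 4·t_prop = 133·581.818 + 4·7 = 77410 μs.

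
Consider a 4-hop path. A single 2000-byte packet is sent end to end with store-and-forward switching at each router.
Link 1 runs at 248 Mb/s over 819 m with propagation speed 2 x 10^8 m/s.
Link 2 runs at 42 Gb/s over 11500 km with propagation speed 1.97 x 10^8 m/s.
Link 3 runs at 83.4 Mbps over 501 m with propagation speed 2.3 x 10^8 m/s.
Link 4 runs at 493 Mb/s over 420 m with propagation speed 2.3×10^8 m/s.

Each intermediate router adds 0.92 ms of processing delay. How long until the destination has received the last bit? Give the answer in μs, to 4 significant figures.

61430 μs

L = 2000 × 8 = 16000 bits.
Transmission delays (L/R per hop): 64.5161, 0.380952, 191.847, 32.4544 μs; sum = 289.198 μs.
Propagation delays (d/s per hop): 4.095, 58375.6, 2.17826, 1.82609 μs; sum = 58383.7 μs.
Processing at 3 router(s): 3 × 0.92 ms = 2760 μs.
End-to-end = 61430 μs.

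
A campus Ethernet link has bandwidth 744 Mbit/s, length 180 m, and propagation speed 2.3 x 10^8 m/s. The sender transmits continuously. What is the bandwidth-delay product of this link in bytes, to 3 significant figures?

Propagation delay = 180 / 2.3e+08 = 7.82609e-07 s.
BDP = R × t_prop = 744000000 × 7.82609e-07 = 582.261 bits.
In bytes: 582.261/8 = 72.8 bytes.

72.8 bytes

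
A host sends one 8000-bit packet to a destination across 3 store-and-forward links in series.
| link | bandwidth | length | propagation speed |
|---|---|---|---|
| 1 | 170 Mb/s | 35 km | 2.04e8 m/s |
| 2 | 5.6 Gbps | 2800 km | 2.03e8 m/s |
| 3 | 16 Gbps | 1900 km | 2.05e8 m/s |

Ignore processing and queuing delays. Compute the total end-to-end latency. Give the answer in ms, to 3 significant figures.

Transmission delays (L/R per hop): 0.0470588, 0.00142857, 0.0005 ms; sum = 0.0489874 ms.
Propagation delays (d/s per hop): 0.171569, 13.7931, 9.26829 ms; sum = 23.233 ms.
End-to-end = 23.3 ms.

23.3 ms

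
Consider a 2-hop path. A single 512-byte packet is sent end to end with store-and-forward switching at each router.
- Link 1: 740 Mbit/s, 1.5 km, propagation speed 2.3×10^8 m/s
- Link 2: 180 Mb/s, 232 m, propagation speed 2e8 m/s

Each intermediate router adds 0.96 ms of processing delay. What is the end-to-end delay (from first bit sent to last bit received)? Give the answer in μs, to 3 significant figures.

996 μs

L = 512 × 8 = 4096 bits.
Transmission delays (L/R per hop): 5.53514, 22.7556 μs; sum = 28.2907 μs.
Propagation delays (d/s per hop): 6.52174, 1.16 μs; sum = 7.68174 μs.
Processing at 1 router(s): 1 × 0.96 ms = 960 μs.
End-to-end = 996 μs.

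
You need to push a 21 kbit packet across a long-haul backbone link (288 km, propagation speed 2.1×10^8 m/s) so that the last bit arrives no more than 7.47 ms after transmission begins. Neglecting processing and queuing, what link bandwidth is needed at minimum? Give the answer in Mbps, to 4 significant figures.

Propagation delay = 288000 / 210000000 = 1.37143 ms.
Transmission budget = 7.47 − 1.37143 = 6.09857 ms.
R ≥ L / t_tx = 21000 bits / 0.00609857 s = 3.443 Mbps.

3.443 Mbps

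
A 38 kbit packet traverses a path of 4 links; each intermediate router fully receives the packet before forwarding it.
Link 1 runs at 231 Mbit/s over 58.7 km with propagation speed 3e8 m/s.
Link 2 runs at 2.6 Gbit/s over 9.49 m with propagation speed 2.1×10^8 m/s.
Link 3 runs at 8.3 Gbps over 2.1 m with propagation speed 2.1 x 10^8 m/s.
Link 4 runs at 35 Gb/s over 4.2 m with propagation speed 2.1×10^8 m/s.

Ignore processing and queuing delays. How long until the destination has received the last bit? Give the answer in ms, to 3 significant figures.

0.381 ms

L = 38000 bits.
Transmission delays (L/R per hop): 0.164502, 0.0146154, 0.00457831, 0.00108571 ms; sum = 0.184782 ms.
Propagation delays (d/s per hop): 0.195667, 4.51905e-05, 1e-05, 2e-05 ms; sum = 0.195742 ms.
End-to-end = 0.381 ms.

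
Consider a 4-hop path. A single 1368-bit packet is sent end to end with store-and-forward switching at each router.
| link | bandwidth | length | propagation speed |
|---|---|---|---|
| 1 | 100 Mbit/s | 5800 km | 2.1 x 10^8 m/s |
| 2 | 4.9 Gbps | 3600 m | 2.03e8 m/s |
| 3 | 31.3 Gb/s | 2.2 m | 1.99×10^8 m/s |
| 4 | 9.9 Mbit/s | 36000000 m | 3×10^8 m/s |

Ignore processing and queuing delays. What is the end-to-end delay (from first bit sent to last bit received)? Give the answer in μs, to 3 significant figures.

Transmission delays (L/R per hop): 13.68, 0.279184, 0.0437061, 138.182 μs; sum = 152.185 μs.
Propagation delays (d/s per hop): 27619, 17.734, 0.0110553, 120000 μs; sum = 147637 μs.
End-to-end = 148000 μs.

148000 μs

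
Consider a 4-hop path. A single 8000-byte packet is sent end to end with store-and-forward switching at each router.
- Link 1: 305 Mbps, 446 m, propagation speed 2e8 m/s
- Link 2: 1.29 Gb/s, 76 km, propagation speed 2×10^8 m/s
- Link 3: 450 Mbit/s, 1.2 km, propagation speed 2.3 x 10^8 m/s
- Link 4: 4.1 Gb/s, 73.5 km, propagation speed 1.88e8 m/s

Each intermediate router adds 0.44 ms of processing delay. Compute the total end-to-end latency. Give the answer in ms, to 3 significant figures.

2.52 ms

L = 8000 × 8 = 64000 bits.
Transmission delays (L/R per hop): 0.209836, 0.0496124, 0.142222, 0.0156098 ms; sum = 0.41728 ms.
Propagation delays (d/s per hop): 0.00223, 0.38, 0.00521739, 0.390957 ms; sum = 0.778405 ms.
Processing at 3 router(s): 3 × 0.44 ms = 1.32 ms.
End-to-end = 2.52 ms.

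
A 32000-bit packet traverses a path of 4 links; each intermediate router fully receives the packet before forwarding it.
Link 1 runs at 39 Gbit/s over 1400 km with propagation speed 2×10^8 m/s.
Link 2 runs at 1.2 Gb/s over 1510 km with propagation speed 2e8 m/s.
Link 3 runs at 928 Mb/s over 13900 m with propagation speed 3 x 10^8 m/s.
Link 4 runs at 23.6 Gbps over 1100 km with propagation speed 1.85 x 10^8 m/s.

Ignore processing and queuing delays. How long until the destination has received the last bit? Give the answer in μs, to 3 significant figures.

20600 μs

Transmission delays (L/R per hop): 0.820513, 26.6667, 34.4828, 1.35593 μs; sum = 63.3259 μs.
Propagation delays (d/s per hop): 7000, 7550, 46.3333, 5945.95 μs; sum = 20542.3 μs.
End-to-end = 20600 μs.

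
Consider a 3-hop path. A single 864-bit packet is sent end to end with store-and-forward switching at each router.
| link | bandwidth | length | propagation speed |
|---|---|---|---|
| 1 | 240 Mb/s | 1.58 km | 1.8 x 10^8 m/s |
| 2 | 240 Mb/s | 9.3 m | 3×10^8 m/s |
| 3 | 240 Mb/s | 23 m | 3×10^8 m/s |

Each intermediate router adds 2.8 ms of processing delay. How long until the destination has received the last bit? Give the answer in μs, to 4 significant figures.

5620 μs

Transmission delay per hop = L/R = 864/240000000 = 3.6 μs; 3 hops → 10.8 μs.
Propagation delays (d/s per hop): 8.77778, 0.031, 0.0766667 μs; sum = 8.88544 μs.
Processing at 2 router(s): 2 × 2.8 ms = 5600 μs.
End-to-end = 5620 μs.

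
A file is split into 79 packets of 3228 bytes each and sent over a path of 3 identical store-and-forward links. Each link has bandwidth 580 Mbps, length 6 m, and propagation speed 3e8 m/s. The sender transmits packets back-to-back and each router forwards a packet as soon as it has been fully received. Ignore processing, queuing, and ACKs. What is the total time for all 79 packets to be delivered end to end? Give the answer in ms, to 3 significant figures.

Per-hop transmission t_tx = L/R = 25824/580000000 = 0.0445241 ms.
Per-hop propagation t_prop = 6/300000000 = 2e-05 ms.
Pipeline fill: first packet needs 3·t_tx to clear all hops; remaining 78 packets each add one t_tx.
Total = (3+79-1)·t_tx + 3·t_prop = 81·0.0445241 + 3·2e-05 = 3.61 ms.

3.61 ms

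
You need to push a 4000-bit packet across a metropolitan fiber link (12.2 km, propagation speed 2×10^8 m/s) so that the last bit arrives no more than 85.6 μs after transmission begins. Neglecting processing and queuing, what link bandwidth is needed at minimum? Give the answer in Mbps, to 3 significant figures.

163 Mbps

Propagation delay = 12200 / 200000000 = 61 μs.
Transmission budget = 85.6 − 61 = 24.6 μs.
R ≥ L / t_tx = 4000 bits / 2.46e-05 s = 163 Mbps.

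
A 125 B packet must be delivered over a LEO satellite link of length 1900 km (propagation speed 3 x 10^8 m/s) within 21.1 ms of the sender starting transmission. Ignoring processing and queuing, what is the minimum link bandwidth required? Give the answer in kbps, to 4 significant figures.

L = 1000 bits.
Propagation delay = 1900000 / 300000000 = 6.33333 ms.
Transmission budget = 21.1 − 6.33333 = 14.7667 ms.
R ≥ L / t_tx = 1000 bits / 0.0147667 s = 67.72 kbps.

67.72 kbps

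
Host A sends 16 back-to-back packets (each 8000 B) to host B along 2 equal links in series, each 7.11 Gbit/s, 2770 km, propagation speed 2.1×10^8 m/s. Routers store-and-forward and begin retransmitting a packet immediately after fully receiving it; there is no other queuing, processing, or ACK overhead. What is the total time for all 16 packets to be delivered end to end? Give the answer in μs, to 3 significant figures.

Per-hop transmission t_tx = L/R = 64000/7110000000 = 9.00141 μs.
Per-hop propagation t_prop = 2770000/210000000 = 13190.5 μs.
Pipeline fill: first packet needs 2·t_tx to clear all hops; remaining 15 packets each add one t_tx.
Total = (2+16-1)·t_tx + 2·t_prop = 17·9.00141 + 2·13190.5 = 26500 μs.

26500 μs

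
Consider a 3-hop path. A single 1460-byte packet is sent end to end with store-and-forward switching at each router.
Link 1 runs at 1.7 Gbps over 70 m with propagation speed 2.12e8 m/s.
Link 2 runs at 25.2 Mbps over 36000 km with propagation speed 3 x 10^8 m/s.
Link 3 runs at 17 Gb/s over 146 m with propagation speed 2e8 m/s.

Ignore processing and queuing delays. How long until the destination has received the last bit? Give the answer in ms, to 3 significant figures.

120 ms

L = 1460 × 8 = 11680 bits.
Transmission delays (L/R per hop): 0.00687059, 0.463492, 0.000687059 ms; sum = 0.47105 ms.
Propagation delays (d/s per hop): 0.000330189, 120, 0.00073 ms; sum = 120.001 ms.
End-to-end = 120 ms.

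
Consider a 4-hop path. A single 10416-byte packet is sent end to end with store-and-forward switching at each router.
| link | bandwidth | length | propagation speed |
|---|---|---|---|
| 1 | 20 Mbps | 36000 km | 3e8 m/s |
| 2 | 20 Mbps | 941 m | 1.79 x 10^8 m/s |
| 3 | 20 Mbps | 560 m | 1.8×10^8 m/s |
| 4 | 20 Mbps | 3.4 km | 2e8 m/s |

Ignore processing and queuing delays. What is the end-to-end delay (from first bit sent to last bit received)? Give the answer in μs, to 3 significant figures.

L = 10416 × 8 = 83328 bits.
Transmission delay per hop = L/R = 83328/20000000 = 4166.4 μs; 4 hops → 16665.6 μs.
Propagation delays (d/s per hop): 120000, 5.25698, 3.11111, 17 μs; sum = 120025 μs.
End-to-end = 137000 μs.

137000 μs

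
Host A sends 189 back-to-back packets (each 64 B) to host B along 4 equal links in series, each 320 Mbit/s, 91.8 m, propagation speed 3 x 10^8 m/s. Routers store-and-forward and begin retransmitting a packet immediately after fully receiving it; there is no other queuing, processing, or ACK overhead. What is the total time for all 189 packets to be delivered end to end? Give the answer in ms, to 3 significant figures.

0.308 ms

Per-hop transmission t_tx = L/R = 512/320000000 = 0.0016 ms.
Per-hop propagation t_prop = 91.8/300000000 = 0.000306 ms.
Pipeline fill: first packet needs 4·t_tx to clear all hops; remaining 188 packets each add one t_tx.
Total = (4+189-1)·t_tx + 4·t_prop = 192·0.0016 + 4·0.000306 = 0.308 ms.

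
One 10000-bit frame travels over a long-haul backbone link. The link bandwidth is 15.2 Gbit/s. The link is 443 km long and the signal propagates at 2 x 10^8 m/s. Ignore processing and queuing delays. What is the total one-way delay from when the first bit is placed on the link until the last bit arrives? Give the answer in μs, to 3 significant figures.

2220 μs

Transmission delay = L/R = 10000 / 15200000000 = 0.657895 μs.
Propagation delay = d/s = 443000 m / 200000000 m/s = 2215 μs.
Total = 2220 μs.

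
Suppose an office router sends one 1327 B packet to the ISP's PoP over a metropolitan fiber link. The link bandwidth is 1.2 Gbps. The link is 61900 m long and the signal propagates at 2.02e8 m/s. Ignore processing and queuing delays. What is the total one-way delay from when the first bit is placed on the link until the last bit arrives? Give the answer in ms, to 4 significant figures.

L = 1327 × 8 = 10616 bits.
Transmission delay = L/R = 10616 / 1200000000 = 0.00884667 ms.
Propagation delay = d/s = 61900 m / 202000000 m/s = 0.306436 ms.
Total = 0.3153 ms.

0.3153 ms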